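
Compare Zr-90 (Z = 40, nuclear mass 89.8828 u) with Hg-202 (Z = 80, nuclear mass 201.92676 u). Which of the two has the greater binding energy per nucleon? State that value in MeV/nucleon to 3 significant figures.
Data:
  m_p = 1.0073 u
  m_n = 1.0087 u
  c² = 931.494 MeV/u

Zr-90; 8.74 MeV/nucleon

Zr-90: Σm = 40(1.0073) + 50(1.0087) = 90.7270 u; Δm = 0.8442 u; E_B = 786.37 MeV; E_B/A = 8.737 MeV
Hg-202: Σm = 80(1.0073) + 122(1.0087) = 203.6454 u; Δm = 1.71864 u; E_B = 1600.9 MeV; E_B/A = 7.925 MeV
Zr-90 has the higher binding energy per nucleon, so it is the more tightly bound nucleus.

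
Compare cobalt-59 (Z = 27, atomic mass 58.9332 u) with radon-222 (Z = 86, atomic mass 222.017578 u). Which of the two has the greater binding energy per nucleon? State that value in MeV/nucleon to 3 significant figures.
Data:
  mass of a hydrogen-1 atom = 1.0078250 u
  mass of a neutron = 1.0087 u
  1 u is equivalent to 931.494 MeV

cobalt-59; 8.79 MeV/nucleon

cobalt-59: Σm = 27(1.0078250) + 32(1.0087) = 59.4896750 u; Δm = 0.5564750 u; E_B = 518.35 MeV; E_B/A = 8.786 MeV
radon-222: Σm = 86(1.0078250) + 136(1.0087) = 223.8561500 u; Δm = 1.8385720 u; E_B = 1712.6 MeV; E_B/A = 7.714 MeV
cobalt-59 has the higher binding energy per nucleon, so it is the more tightly bound nucleus.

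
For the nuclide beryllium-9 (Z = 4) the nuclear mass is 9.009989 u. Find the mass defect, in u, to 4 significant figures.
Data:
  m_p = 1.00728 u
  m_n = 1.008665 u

The nucleus contains 4 protons and 9 − 4 = 5 neutrons.
Σm = 4·m_p + 5·m_n = 4.02912 + 5.043325 = 9.072445 u
Δm = 9.072445 − 9.009989 = 0.062456 u

0.06246 u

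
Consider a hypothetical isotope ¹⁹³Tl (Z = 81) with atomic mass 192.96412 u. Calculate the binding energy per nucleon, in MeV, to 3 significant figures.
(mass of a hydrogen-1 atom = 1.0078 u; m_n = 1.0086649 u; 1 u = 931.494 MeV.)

7.91 MeV/nucleon

With 81 protons and 112 neutrons (A = 193):
Σm = 81·m(¹H) + 112·m_n = 81.6318 + 112.9704688 = 194.6022688 u
The mass defect is 194.6022688 − 192.96412 = 1.6381488 u.
Converting to energy: 1.6381488 u × 931.494 MeV/u = 1525.93 MeV
BE/A = 1525.93 MeV / 193 = 7.906 MeV/nucleon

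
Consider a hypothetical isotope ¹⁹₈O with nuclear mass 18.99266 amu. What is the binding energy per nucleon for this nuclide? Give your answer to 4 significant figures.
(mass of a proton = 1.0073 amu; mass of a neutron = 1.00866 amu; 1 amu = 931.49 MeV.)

7.893 MeV/nucleon

The nucleus contains 8 protons and 19 − 8 = 11 neutrons.
Mass of separated nucleons = 8(1.0073) + 11(1.00866) = 8.0584 + 11.09526 = 19.15366 amu
Δm = 19.15366 − 18.99266 = 0.16100 amu
Binding energy = Δm·c² = 0.16100 × 931.49 MeV/amu = 149.970 MeV
Dividing by A = 19 gives 7.893 MeV per nucleon.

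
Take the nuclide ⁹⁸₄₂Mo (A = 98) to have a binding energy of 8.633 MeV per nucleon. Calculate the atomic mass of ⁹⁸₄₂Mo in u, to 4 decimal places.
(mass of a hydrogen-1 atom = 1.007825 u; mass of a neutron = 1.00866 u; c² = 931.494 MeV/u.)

Total binding energy = 98 × 8.633 = 846.034 MeV
Mass defect = 846.034 MeV / (931.494 MeV/u) = 0.908255 u
Constituent mass = 42(1.007825) + 56(1.00866) = 98.813610 u
Atomic mass = 98.813610 − 0.908255 = 97.905355 u ≈ 97.9054 u (to 4 decimal places)

97.9054 u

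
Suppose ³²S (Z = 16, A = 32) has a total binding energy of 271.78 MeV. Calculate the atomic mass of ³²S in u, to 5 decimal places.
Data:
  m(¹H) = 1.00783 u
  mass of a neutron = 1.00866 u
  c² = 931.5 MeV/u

31.97207 u

Mass defect = 271.78 MeV / (931.5 MeV/u) = 0.2917660 u
Constituent mass = 16(1.00783) + 16(1.00866) = 32.26384 u
Atomic mass = 32.26384 − 0.2917660 = 31.9720740 u ≈ 31.97207 u (to 5 decimal places)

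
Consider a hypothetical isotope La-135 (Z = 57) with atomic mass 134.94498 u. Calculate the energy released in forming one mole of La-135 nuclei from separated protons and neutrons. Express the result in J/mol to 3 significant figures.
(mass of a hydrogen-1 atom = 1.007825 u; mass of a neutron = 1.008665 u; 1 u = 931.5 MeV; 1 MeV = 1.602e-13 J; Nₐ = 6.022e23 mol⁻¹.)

1.06e+14 J/mol

Z = 57, so N = A − Z = 135 − 57 = 78.
Mass of separated nucleons = 57(1.007825) + 78(1.008665) = 57.446025 + 78.675870 = 136.121895 u
Mass defect Δm = 136.121895 − 134.94498 = 1.176915 u
E_B = 1.176915 × 931.5 = 1096.30 MeV
Per nucleus in joules: 1096.30 MeV × 1.602e-13 J/MeV = 1.7563e-10 J
Per mole: 1.7563e-10 J × 6.022e23 mol⁻¹ = 1.0576e+14 J/mol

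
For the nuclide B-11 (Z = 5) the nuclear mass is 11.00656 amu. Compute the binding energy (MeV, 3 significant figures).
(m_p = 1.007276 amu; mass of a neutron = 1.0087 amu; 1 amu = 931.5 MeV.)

76.4 MeV

With 5 protons and 6 neutrons (A = 11):
Σm = 5·m_p + 6·m_n = 5.036380 + 6.0522 = 11.088580 amu
The mass defect is 11.088580 − 11.00656 = 0.082020 amu.
E_B = 0.082020 × 931.5 = 76.4016 MeV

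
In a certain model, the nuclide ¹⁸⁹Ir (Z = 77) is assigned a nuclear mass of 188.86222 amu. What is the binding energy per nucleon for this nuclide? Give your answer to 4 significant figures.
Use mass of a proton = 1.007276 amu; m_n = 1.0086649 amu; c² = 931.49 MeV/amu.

Total constituent mass: 77 × 1.007276 + 112 × 1.0086649 = 190.5307208 amu
Δm = 190.5307208 − 188.86222 = 1.6685008 amu
Converting to energy: 1.6685008 amu × 931.49 MeV/amu = 1554.19 MeV
Per nucleon: 1554.19 / 189 = 8.223 MeV

8.223 MeV/nucleon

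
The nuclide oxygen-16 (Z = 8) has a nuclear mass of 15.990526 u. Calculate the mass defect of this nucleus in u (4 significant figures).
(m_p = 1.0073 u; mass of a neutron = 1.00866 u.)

0.1372 u

Z = 8, so N = A − Z = 16 − 8 = 8.
Σm = 8·m_p + 8·m_n = 8.0584 + 8.06928 = 16.12768 u
The mass defect is 16.12768 − 15.990526 = 0.137154 u.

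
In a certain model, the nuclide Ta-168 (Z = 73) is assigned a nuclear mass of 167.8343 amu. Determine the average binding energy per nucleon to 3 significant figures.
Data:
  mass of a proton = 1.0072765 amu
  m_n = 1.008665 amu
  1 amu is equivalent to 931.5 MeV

The nucleus contains 73 protons and 168 − 73 = 95 neutrons.
Total constituent mass: 73 × 1.0072765 + 95 × 1.008665 = 169.3543595 amu
Mass defect Δm = 169.3543595 − 167.8343 = 1.5200595 amu
E_B = 1.5200595 × 931.5 = 1415.94 MeV
Dividing by A = 168 gives 8.428 MeV per nucleon.

8.43 MeV/nucleon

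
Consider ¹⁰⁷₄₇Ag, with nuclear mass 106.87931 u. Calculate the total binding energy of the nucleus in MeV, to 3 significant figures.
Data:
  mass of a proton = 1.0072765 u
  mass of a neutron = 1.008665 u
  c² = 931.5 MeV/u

915 MeV

Z = 47, so N = A − Z = 107 − 47 = 60.
Mass of separated nucleons = 47(1.0072765) + 60(1.008665) = 47.3419955 + 60.519900 = 107.8618955 u
Mass defect Δm = 107.8618955 − 106.87931 = 0.9825855 u
E_B = 0.9825855 × 931.5 = 915.278 MeV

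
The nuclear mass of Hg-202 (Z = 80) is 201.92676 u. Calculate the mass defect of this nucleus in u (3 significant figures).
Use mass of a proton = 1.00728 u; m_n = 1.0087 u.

Mass of separated nucleons = 80(1.00728) + 122(1.0087) = 80.58240 + 123.0614 = 203.64380 u
Δm = 203.64380 − 201.92676 = 1.71704 u

1.72 u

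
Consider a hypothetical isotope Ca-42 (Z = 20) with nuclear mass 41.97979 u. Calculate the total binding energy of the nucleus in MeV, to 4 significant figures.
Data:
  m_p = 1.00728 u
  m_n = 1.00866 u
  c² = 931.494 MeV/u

331.9 MeV

Z = 20, so N = A − Z = 42 − 20 = 22.
Σm = 20·m_p + 22·m_n = 20.14560 + 22.19052 = 42.33612 u
Δm = 42.33612 − 41.97979 = 0.35633 u
Converting to energy: 0.35633 u × 931.494 MeV/u = 331.919 MeV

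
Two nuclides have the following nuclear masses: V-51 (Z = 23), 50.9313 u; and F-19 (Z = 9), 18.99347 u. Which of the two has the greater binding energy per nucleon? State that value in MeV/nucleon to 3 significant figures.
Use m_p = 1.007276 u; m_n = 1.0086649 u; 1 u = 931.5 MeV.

V-51: Σm = 23(1.007276) + 28(1.0086649) = 51.4099652 u; Δm = 0.4786652 u; E_B = 445.88 MeV; E_B/A = 8.743 MeV
F-19: Σm = 9(1.007276) + 10(1.0086649) = 19.1521330 u; Δm = 0.1586630 u; E_B = 147.795 MeV; E_B/A = 7.779 MeV
V-51 has the higher binding energy per nucleon, so it is the more tightly bound nucleus.

V-51; 8.74 MeV/nucleon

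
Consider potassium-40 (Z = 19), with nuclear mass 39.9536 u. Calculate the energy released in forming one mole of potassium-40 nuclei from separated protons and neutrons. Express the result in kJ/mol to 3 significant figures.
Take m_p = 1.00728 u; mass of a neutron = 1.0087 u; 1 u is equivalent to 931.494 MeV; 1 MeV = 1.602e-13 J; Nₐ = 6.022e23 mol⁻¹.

3.30e+10 kJ/mol

Σm = 19·m_p + 21·m_n = 19.13832 + 21.1827 = 40.32102 u
Δm = 40.32102 − 39.9536 = 0.36742 u
Converting to energy: 0.36742 u × 931.494 MeV/u = 342.250 MeV
Per nucleus in joules: 342.250 MeV × 1.602e-13 J/MeV = 5.4828e-11 J
Per mole: 5.4828e-11 J × 6.022e23 mol⁻¹ = 3.3017e+13 J/mol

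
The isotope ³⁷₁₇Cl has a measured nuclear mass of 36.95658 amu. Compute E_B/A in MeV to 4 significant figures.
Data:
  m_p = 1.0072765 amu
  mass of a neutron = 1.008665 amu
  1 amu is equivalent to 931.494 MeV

Z = 17, so N = A − Z = 37 − 17 = 20.
Σm = 17·m_p + 20·m_n = 17.1237005 + 20.173300 = 37.2970005 amu
Mass defect Δm = 37.2970005 − 36.95658 = 0.3404205 amu
E_B = 0.3404205 × 931.494 = 317.100 MeV
Dividing by A = 37 gives 8.570 MeV per nucleon.

8.570 MeV/nucleon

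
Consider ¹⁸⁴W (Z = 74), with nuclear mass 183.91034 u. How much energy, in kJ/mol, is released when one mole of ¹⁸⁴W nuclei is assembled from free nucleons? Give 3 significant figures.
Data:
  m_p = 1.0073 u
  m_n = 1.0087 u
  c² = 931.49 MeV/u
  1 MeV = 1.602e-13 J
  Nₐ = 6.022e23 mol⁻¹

Σm = 74·m_p + 110·m_n = 74.5402 + 110.9570 = 185.4972 u
Δm = 185.4972 − 183.91034 = 1.58686 u
E_B = 1.58686 × 931.49 = 1478.14 MeV
Per nucleus in joules: 1478.14 MeV × 1.602e-13 J/MeV = 2.3680e-10 J
Per mole: 2.3680e-10 J × 6.022e23 mol⁻¹ = 1.4260e+14 J/mol

1.43e+11 kJ/mol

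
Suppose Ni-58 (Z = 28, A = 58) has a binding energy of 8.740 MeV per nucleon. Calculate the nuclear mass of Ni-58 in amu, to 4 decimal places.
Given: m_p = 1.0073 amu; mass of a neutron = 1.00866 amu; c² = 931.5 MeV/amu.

57.9200 amu

Total binding energy = 58 × 8.740 = 506.920 MeV
Mass defect = 506.920 MeV / (931.5 MeV/amu) = 0.544198 amu
Constituent mass = 28(1.0073) + 30(1.00866) = 58.46420 amu
Nuclear mass = 58.46420 − 0.544198 = 57.920002 amu ≈ 57.9200 amu (to 4 decimal places)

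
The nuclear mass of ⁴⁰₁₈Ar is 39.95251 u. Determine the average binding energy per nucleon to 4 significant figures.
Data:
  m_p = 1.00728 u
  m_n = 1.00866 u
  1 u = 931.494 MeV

The nucleus contains 18 protons and 40 − 18 = 22 neutrons.
Total constituent mass: 18 × 1.00728 + 22 × 1.00866 = 40.32156 u
The mass defect is 40.32156 − 39.95251 = 0.36905 u.
E_B = 0.36905 × 931.494 = 343.768 MeV
Per nucleon: 343.768 / 40 = 8.594 MeV

8.594 MeV/nucleon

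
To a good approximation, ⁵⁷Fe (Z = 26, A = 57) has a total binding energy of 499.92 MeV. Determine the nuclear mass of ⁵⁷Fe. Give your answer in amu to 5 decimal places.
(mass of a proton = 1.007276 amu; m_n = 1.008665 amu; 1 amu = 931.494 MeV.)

56.92110 amu

Mass defect = 499.92 MeV / (931.494 MeV/amu) = 0.5366862 amu
Constituent mass = 26(1.007276) + 31(1.008665) = 57.457791 amu
Nuclear mass = 57.457791 − 0.5366862 = 56.9211048 amu ≈ 56.92110 amu (to 5 decimal places)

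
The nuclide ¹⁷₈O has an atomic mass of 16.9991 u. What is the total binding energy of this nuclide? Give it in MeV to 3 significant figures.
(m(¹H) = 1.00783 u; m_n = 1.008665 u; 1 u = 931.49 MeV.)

Mass of separated nucleons = 8(1.00783) + 9(1.008665) = 8.06264 + 9.077985 = 17.140625 u
Mass defect Δm = 17.140625 − 16.9991 = 0.141525 u
Binding energy = Δm·c² = 0.141525 × 931.49 MeV/u = 131.829 MeV

132 MeV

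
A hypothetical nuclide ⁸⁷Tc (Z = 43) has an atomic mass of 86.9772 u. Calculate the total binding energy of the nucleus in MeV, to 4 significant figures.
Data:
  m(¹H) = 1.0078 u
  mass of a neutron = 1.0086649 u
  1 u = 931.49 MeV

688.8 MeV

Mass of separated nucleons = 43(1.0078) + 44(1.0086649) = 43.3354 + 44.3812556 = 87.7166556 u
Δm = 87.7166556 − 86.9772 = 0.7394556 u
Binding energy = Δm·c² = 0.7394556 × 931.49 MeV/u = 688.795 MeV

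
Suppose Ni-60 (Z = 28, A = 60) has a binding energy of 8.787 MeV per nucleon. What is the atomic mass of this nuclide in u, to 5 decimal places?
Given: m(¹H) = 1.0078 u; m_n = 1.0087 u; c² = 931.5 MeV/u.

Total binding energy = 60 × 8.787 = 527.220 MeV
Mass defect = 527.220 MeV / (931.5 MeV/u) = 0.5659903 u
Constituent mass = 28(1.0078) + 32(1.0087) = 60.4968 u
Atomic mass = 60.4968 − 0.5659903 = 59.9308097 u ≈ 59.93081 u (to 5 decimal places)

59.93081 u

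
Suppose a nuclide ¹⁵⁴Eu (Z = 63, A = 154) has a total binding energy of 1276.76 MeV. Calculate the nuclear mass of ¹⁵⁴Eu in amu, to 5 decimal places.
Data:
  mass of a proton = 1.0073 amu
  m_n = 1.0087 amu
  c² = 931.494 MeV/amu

Mass defect = 1276.76 MeV / (931.494 MeV/amu) = 1.3706583 amu
Constituent mass = 63(1.0073) + 91(1.0087) = 155.2516 amu
Nuclear mass = 155.2516 − 1.3706583 = 153.8809417 amu ≈ 153.88094 amu (to 5 decimal places)

153.88094 amu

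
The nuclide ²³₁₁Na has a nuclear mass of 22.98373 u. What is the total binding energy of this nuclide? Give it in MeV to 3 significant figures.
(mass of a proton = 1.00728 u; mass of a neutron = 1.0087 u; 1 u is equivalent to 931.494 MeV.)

187 MeV

Σm = 11·m_p + 12·m_n = 11.08008 + 12.1044 = 23.18448 u
Δm = 23.18448 − 22.98373 = 0.20075 u
Converting to energy: 0.20075 u × 931.494 MeV/u = 186.997 MeV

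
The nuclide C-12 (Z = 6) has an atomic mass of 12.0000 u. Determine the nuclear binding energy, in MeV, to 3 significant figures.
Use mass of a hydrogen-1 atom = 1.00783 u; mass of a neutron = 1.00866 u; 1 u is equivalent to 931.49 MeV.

Σm = 6·m(¹H) + 6·m_n = 6.04698 + 6.05196 = 12.09894 u
The mass defect is 12.09894 − 12.0000 = 0.09894 u.
Binding energy = Δm·c² = 0.09894 × 931.49 MeV/u = 92.1616 MeV

92.2 MeV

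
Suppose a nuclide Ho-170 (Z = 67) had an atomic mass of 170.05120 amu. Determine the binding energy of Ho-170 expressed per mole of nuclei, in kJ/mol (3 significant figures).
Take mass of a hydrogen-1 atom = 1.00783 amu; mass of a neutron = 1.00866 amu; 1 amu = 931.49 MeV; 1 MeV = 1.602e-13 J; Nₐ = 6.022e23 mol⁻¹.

With 67 protons and 103 neutrons (A = 170):
Mass of separated nucleons = 67(1.00783) + 103(1.00866) = 67.52461 + 103.89198 = 171.41659 amu
Δm = 171.41659 − 170.05120 = 1.36539 amu
E_B = 1.36539 × 931.49 = 1271.85 MeV
Per nucleus in joules: 1271.85 MeV × 1.602e-13 J/MeV = 2.0375e-10 J
Per mole: 2.0375e-10 J × 6.022e23 mol⁻¹ = 1.2270e+14 J/mol

1.23e+11 kJ/mol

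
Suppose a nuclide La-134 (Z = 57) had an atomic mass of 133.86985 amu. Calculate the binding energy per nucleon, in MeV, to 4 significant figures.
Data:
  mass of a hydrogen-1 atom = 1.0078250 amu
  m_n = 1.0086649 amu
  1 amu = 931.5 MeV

8.643 MeV/nucleon

Total constituent mass: 57 × 1.0078250 + 77 × 1.0086649 = 135.1132223 amu
Mass defect Δm = 135.1132223 − 133.86985 = 1.2433723 amu
E_B = 1.2433723 × 931.5 = 1158.20 MeV
Dividing by A = 134 gives 8.643 MeV per nucleon.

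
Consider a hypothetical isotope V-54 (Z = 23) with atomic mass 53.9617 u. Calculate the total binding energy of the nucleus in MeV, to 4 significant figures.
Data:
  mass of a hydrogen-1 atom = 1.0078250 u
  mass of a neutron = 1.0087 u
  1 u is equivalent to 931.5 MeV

454.5 MeV

Σm = 23·m(¹H) + 31·m_n = 23.1799750 + 31.2697 = 54.4496750 u
Mass defect Δm = 54.4496750 − 53.9617 = 0.4879750 u
Binding energy = Δm·c² = 0.4879750 × 931.5 MeV/u = 454.549 MeV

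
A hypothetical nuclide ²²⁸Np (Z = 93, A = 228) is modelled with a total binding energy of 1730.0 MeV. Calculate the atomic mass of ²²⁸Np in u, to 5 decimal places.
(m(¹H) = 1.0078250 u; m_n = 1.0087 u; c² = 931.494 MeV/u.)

228.04499 u

Mass defect = 1730.0 MeV / (931.494 MeV/u) = 1.8572315 u
Constituent mass = 93(1.0078250) + 135(1.0087) = 229.9022250 u
Atomic mass = 229.9022250 − 1.8572315 = 228.0449935 u ≈ 228.04499 u (to 5 decimal places)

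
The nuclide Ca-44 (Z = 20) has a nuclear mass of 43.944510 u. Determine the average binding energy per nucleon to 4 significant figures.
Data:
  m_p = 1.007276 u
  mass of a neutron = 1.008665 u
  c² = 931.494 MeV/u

8.658 MeV/nucleon

Σm = 20·m_p + 24·m_n = 20.145520 + 24.207960 = 44.353480 u
The mass defect is 44.353480 − 43.944510 = 0.408970 u.
Binding energy = Δm·c² = 0.408970 × 931.494 MeV/u = 380.953 MeV
BE/A = 380.953 MeV / 44 = 8.658 MeV/nucleon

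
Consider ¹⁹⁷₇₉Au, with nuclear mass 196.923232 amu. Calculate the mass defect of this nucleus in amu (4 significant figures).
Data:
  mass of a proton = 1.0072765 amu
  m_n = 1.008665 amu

1.674 amu

Mass of separated nucleons = 79(1.0072765) + 118(1.008665) = 79.5748435 + 119.022470 = 198.5973135 amu
Mass defect Δm = 198.5973135 − 196.923232 = 1.6740815 amu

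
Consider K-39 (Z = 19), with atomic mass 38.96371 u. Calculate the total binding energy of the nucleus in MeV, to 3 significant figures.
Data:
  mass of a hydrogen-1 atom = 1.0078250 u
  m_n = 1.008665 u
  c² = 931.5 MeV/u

334 MeV

Z = 19, so N = A − Z = 39 − 19 = 20.
Mass of separated nucleons = 19(1.0078250) + 20(1.008665) = 19.1486750 + 20.173300 = 39.3219750 u
The mass defect is 39.3219750 − 38.96371 = 0.3582650 u.
E_B = 0.3582650 × 931.5 = 333.724 MeV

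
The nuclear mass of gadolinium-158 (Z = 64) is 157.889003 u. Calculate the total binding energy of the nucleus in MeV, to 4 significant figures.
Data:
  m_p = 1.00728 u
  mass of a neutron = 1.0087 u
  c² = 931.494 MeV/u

1299 MeV

Z = 64, so N = A − Z = 158 − 64 = 94.
Mass of separated nucleons = 64(1.00728) + 94(1.0087) = 64.46592 + 94.8178 = 159.28372 u
Mass defect Δm = 159.28372 − 157.889003 = 1.394717 u
Converting to energy: 1.394717 u × 931.494 MeV/u = 1299.17 MeV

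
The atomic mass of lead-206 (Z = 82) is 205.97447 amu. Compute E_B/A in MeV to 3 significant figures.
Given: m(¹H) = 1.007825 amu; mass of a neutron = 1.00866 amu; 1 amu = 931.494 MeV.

The nucleus contains 82 protons and 206 − 82 = 124 neutrons.
Mass of separated nucleons = 82(1.007825) + 124(1.00866) = 82.641650 + 125.07384 = 207.715490 amu
Mass defect Δm = 207.715490 − 205.97447 = 1.741020 amu
Binding energy = Δm·c² = 1.741020 × 931.494 MeV/amu = 1621.75 MeV
BE/A = 1621.75 MeV / 206 = 7.873 MeV/nucleon

7.87 MeV/nucleon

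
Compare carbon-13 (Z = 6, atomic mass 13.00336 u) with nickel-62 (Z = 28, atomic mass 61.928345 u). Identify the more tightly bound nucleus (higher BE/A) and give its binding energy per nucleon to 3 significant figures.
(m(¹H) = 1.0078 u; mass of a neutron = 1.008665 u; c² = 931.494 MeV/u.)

carbon-13: Σm = 6(1.0078) + 7(1.008665) = 13.107455 u; Δm = 0.104095 u; E_B = 96.964 MeV; E_B/A = 7.459 MeV
nickel-62: Σm = 28(1.0078) + 34(1.008665) = 62.513010 u; Δm = 0.584665 u; E_B = 544.61 MeV; E_B/A = 8.784 MeV
nickel-62 has the higher binding energy per nucleon, so it is the more tightly bound nucleus.

nickel-62; 8.78 MeV/nucleon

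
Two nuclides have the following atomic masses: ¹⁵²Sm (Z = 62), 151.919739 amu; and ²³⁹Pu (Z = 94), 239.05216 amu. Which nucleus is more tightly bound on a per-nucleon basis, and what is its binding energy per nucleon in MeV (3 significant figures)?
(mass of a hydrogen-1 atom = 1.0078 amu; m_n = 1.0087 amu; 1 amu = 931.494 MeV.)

¹⁵²Sm; 8.25 MeV/nucleon

¹⁵²Sm: Σm = 62(1.0078) + 90(1.0087) = 153.2666 amu; Δm = 1.346861 amu; E_B = 1254.6 MeV; E_B/A = 8.254 MeV
²³⁹Pu: Σm = 94(1.0078) + 145(1.0087) = 240.9947 amu; Δm = 1.94254 amu; E_B = 1809.5 MeV; E_B/A = 7.571 MeV
¹⁵²Sm has the higher binding energy per nucleon, so it is the more tightly bound nucleus.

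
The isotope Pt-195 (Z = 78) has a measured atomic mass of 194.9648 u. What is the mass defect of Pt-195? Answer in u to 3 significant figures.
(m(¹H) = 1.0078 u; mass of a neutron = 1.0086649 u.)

Total constituent mass: 78 × 1.0078 + 117 × 1.0086649 = 196.6221933 u
Δm = 196.6221933 − 194.9648 = 1.6573933 u

1.66 u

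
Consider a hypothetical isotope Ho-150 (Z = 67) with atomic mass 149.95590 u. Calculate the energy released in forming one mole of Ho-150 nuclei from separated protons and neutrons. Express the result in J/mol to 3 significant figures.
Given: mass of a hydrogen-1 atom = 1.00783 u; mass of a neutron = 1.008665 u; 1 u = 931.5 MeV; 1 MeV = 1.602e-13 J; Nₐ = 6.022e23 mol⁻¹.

1.16e+14 J/mol

With 67 protons and 83 neutrons (A = 150):
Mass of separated nucleons = 67(1.00783) + 83(1.008665) = 67.52461 + 83.719195 = 151.243805 u
Δm = 151.243805 − 149.95590 = 1.287905 u
E_B = 1.287905 × 931.5 = 1199.68 MeV
Per nucleus in joules: 1199.68 MeV × 1.602e-13 J/MeV = 1.9219e-10 J
Per mole: 1.9219e-10 J × 6.022e23 mol⁻¹ = 1.1574e+14 J/mol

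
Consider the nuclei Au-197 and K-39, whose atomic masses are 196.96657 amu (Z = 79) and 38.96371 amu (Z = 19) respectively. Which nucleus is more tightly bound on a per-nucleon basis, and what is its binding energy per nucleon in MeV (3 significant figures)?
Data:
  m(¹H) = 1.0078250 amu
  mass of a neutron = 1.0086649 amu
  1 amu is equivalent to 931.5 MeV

Au-197: Σm = 79(1.0078250) + 118(1.0086649) = 198.6406332 amu; Δm = 1.6740632 amu; E_B = 1559.4 MeV; E_B/A = 7.916 MeV
K-39: Σm = 19(1.0078250) + 20(1.0086649) = 39.3219730 amu; Δm = 0.3582630 amu; E_B = 333.72 MeV; E_B/A = 8.557 MeV
K-39 has the higher binding energy per nucleon, so it is the more tightly bound nucleus.

K-39; 8.56 MeV/nucleon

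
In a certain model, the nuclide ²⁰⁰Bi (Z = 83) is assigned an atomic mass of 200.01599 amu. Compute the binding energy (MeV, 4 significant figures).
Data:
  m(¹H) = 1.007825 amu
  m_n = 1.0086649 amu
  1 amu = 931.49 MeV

1534 MeV

Total constituent mass: 83 × 1.007825 + 117 × 1.0086649 = 201.6632683 amu
Δm = 201.6632683 − 200.01599 = 1.6472783 amu
Binding energy = Δm·c² = 1.6472783 × 931.49 MeV/amu = 1534.42 MeV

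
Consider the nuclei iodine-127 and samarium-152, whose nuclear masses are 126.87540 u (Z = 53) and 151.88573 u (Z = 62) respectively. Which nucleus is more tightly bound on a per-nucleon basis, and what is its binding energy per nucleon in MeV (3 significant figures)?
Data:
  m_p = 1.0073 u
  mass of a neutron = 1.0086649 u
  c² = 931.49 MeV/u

iodine-127: Σm = 53(1.0073) + 74(1.0086649) = 128.0281026 u; Δm = 1.1527026 u; E_B = 1073.73 MeV; E_B/A = 8.4546 MeV
samarium-152: Σm = 62(1.0073) + 90(1.0086649) = 153.2324410 u; Δm = 1.3467110 u; E_B = 1254.4 MeV; E_B/A = 8.253 MeV
iodine-127 has the higher binding energy per nucleon, so it is the more tightly bound nucleus.

iodine-127; 8.45 MeV/nucleon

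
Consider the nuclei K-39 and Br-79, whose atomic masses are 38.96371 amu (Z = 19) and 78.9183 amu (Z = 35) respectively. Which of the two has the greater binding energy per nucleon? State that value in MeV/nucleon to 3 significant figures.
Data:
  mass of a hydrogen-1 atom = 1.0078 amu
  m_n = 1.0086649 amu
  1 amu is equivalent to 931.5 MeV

K-39: Σm = 19(1.0078) + 20(1.0086649) = 39.3214980 amu; Δm = 0.3577880 amu; E_B = 333.28 MeV; E_B/A = 8.546 MeV
Br-79: Σm = 35(1.0078) + 44(1.0086649) = 79.6542556 amu; Δm = 0.7359556 amu; E_B = 685.54 MeV; E_B/A = 8.678 MeV
Br-79 has the higher binding energy per nucleon, so it is the more tightly bound nucleus.

Br-79; 8.68 MeV/nucleon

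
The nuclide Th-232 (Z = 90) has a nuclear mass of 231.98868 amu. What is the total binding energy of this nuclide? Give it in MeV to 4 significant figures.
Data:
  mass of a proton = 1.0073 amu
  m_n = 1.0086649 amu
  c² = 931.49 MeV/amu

1769 MeV

Z = 90, so N = A − Z = 232 − 90 = 142.
Total constituent mass: 90 × 1.0073 + 142 × 1.0086649 = 233.8874158 amu
Mass defect Δm = 233.8874158 − 231.98868 = 1.8987358 amu
Converting to energy: 1.8987358 amu × 931.49 MeV/amu = 1768.65 MeV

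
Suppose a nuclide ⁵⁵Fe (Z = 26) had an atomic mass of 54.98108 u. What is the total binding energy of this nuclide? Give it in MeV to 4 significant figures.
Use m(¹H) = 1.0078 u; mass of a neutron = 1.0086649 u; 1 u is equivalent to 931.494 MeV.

440.6 MeV

Z = 26, so N = A − Z = 55 − 26 = 29.
Total constituent mass: 26 × 1.0078 + 29 × 1.0086649 = 55.4540821 u
Δm = 55.4540821 − 54.98108 = 0.4730021 u
Binding energy = Δm·c² = 0.4730021 × 931.494 MeV/u = 440.599 MeV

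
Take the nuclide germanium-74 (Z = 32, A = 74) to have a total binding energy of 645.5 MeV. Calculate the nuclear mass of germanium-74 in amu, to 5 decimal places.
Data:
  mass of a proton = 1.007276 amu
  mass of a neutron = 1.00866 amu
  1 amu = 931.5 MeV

73.90358 amu

Mass defect = 645.5 MeV / (931.5 MeV/amu) = 0.6929683 amu
Constituent mass = 32(1.007276) + 42(1.00866) = 74.596552 amu
Nuclear mass = 74.596552 − 0.6929683 = 73.9035837 amu ≈ 73.90358 amu (to 5 decimal places)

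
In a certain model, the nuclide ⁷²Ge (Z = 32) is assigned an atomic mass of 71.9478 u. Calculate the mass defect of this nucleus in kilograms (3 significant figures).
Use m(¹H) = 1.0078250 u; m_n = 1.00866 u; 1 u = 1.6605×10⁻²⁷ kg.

With 32 protons and 40 neutrons (A = 72):
Mass of separated nucleons = 32(1.0078250) + 40(1.00866) = 32.2504000 + 40.34640 = 72.5968000 u
Δm = 72.5968000 − 71.9478 = 0.6490000 u
In SI units: 0.6490000 u × 1.6605×10⁻²⁷ kg/u = 1.0777e-27 kg

1.08e-27 kg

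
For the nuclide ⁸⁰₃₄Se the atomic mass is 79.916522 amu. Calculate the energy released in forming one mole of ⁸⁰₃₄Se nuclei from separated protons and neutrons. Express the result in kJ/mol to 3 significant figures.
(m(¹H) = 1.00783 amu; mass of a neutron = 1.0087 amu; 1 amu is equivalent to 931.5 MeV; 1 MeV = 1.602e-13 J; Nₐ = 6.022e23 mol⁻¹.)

6.74e+10 kJ/mol

Z = 34, so N = A − Z = 80 − 34 = 46.
Mass of separated nucleons = 34(1.00783) + 46(1.0087) = 34.26622 + 46.4002 = 80.66642 amu
Δm = 80.66642 − 79.916522 = 0.749898 amu
E_B = 0.749898 × 931.5 = 698.530 MeV
Per nucleus in joules: 698.530 MeV × 1.602e-13 J/MeV = 1.1190e-10 J
Per mole: 1.1190e-10 J × 6.022e23 mol⁻¹ = 6.7386e+13 J/mol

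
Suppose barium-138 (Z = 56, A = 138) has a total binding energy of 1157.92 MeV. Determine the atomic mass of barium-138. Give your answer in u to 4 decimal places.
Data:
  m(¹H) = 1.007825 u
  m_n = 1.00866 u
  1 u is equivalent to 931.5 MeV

Mass defect = 1157.92 MeV / (931.5 MeV/u) = 1.2430703 u
Constituent mass = 56(1.007825) + 82(1.00866) = 139.148320 u
Atomic mass = 139.148320 − 1.2430703 = 137.9052497 u ≈ 137.9052 u (to 4 decimal places)

137.9052 u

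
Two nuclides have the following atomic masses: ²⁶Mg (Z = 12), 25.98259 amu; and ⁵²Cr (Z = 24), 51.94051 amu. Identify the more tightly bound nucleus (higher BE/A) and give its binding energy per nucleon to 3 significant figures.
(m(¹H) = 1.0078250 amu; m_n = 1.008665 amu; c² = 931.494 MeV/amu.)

⁵²Cr; 8.78 MeV/nucleon

²⁶Mg: Σm = 12(1.0078250) + 14(1.008665) = 26.2152100 amu; Δm = 0.2326200 amu; E_B = 216.68 MeV; E_B/A = 8.334 MeV
⁵²Cr: Σm = 24(1.0078250) + 28(1.008665) = 52.4304200 amu; Δm = 0.4899100 amu; E_B = 456.35 MeV; E_B/A = 8.776 MeV
⁵²Cr has the higher binding energy per nucleon, so it is the more tightly bound nucleus.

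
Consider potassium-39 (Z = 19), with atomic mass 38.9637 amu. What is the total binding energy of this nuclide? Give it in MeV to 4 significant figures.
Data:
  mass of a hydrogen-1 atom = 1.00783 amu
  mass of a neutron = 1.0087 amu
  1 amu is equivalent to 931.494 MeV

With 19 protons and 20 neutrons (A = 39):
Σm = 19·m(¹H) + 20·m_n = 19.14877 + 20.1740 = 39.32277 amu
The mass defect is 39.32277 − 38.9637 = 0.35907 amu.
Converting to energy: 0.35907 amu × 931.494 MeV/amu = 334.472 MeV

334.5 MeV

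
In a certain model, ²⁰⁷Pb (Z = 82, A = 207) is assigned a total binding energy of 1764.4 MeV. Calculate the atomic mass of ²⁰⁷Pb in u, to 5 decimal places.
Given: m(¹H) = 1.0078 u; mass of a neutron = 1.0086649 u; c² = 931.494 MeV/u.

Mass defect = 1764.4 MeV / (931.494 MeV/u) = 1.8941614 u
Constituent mass = 82(1.0078) + 125(1.0086649) = 208.7227125 u
Atomic mass = 208.7227125 − 1.8941614 = 206.8285511 u ≈ 206.82855 u (to 5 decimal places)

206.82855 u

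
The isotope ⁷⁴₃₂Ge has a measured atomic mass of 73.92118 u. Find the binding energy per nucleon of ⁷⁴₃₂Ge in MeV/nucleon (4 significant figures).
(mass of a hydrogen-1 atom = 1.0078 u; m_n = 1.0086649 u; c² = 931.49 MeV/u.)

Mass of separated nucleons = 32(1.0078) + 42(1.0086649) = 32.2496 + 42.3639258 = 74.6135258 u
The mass defect is 74.6135258 − 73.92118 = 0.6923458 u.
Converting to energy: 0.6923458 u × 931.49 MeV/u = 644.913 MeV
Dividing by A = 74 gives 8.715 MeV per nucleon.

8.715 MeV/nucleon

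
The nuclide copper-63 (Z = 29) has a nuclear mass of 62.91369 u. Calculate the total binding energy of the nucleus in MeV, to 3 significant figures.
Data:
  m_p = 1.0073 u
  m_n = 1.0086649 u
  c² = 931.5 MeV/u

Z = 29, so N = A − Z = 63 − 29 = 34.
Σm = 29·m_p + 34·m_n = 29.2117 + 34.2946066 = 63.5063066 u
Δm = 63.5063066 − 62.91369 = 0.5926166 u
Converting to energy: 0.5926166 u × 931.5 MeV/u = 552.022 MeV

552 MeV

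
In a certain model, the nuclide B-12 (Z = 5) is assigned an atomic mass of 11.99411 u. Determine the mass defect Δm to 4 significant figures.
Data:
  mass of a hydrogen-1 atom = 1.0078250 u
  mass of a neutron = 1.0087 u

Z = 5, so N = A − Z = 12 − 5 = 7.
Σm = 5·m(¹H) + 7·m_n = 5.0391250 + 7.0609 = 12.1000250 u
The mass defect is 12.1000250 − 11.99411 = 0.1059150 u.

0.1059 u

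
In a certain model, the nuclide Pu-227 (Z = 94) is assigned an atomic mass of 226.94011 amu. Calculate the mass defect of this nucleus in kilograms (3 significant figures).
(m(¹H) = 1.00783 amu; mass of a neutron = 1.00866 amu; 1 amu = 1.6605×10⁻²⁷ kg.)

Mass of separated nucleons = 94(1.00783) + 133(1.00866) = 94.73602 + 134.15178 = 228.88780 amu
Δm = 228.88780 − 226.94011 = 1.94769 amu
In SI units: 1.94769 amu × 1.6605×10⁻²⁷ kg/amu = 3.2341e-27 kg

3.23e-27 kg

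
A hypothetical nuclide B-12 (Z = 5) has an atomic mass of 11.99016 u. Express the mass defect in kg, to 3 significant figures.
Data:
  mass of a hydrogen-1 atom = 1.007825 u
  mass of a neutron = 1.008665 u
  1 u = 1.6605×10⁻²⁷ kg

Z = 5, so N = A − Z = 12 − 5 = 7.
Σm = 5·m(¹H) + 7·m_n = 5.039125 + 7.060655 = 12.099780 u
Mass defect Δm = 12.099780 − 11.99016 = 0.109620 u
In SI units: 0.109620 u × 1.6605×10⁻²⁷ kg/u = 1.8202e-28 kg

1.82e-28 kg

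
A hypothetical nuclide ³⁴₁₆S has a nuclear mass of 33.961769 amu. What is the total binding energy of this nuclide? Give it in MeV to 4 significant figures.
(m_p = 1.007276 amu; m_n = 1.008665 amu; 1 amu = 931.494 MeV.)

289.3 MeV

Total constituent mass: 16 × 1.007276 + 18 × 1.008665 = 34.272386 amu
Mass defect Δm = 34.272386 − 33.961769 = 0.310617 amu
Converting to energy: 0.310617 amu × 931.494 MeV/amu = 289.338 MeV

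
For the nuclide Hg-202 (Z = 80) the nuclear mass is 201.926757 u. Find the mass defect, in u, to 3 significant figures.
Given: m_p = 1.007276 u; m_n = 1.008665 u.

1.71 u

With 80 protons and 122 neutrons (A = 202):
Mass of separated nucleons = 80(1.007276) + 122(1.008665) = 80.582080 + 123.057130 = 203.639210 u
The mass defect is 203.639210 − 201.926757 = 1.712453 u.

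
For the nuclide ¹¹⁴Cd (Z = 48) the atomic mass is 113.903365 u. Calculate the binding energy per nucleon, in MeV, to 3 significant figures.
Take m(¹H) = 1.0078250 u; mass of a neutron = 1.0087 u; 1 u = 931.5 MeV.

Total constituent mass: 48 × 1.0078250 + 66 × 1.0087 = 114.9498000 u
Mass defect Δm = 114.9498000 − 113.903365 = 1.0464350 u
Converting to energy: 1.0464350 u × 931.5 MeV/u = 974.754 MeV
Per nucleon: 974.754 / 114 = 8.550 MeV

8.55 MeV/nucleon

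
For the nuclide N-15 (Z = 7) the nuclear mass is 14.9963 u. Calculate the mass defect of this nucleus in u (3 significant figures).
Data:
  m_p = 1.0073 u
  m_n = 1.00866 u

0.124 u

Σm = 7·m_p + 8·m_n = 7.0511 + 8.06928 = 15.12038 u
The mass defect is 15.12038 − 14.9963 = 0.12408 u.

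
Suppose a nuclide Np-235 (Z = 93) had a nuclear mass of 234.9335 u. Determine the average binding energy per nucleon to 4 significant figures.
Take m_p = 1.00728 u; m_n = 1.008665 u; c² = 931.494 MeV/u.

Z = 93, so N = A − Z = 235 − 93 = 142.
Mass of separated nucleons = 93(1.00728) + 142(1.008665) = 93.67704 + 143.230430 = 236.907470 u
The mass defect is 236.907470 − 234.9335 = 1.973970 u.
Binding energy = Δm·c² = 1.973970 × 931.494 MeV/u = 1838.74 MeV
BE/A = 1838.74 MeV / 235 = 7.824 MeV/nucleon

7.824 MeV/nucleon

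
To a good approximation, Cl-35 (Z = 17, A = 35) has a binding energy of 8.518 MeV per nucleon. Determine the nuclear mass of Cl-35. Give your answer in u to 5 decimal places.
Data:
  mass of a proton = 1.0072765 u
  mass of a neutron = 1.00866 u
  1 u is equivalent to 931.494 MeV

Total binding energy = 35 × 8.518 = 298.130 MeV
Mass defect = 298.130 MeV / (931.494 MeV/u) = 0.3200557 u
Constituent mass = 17(1.0072765) + 18(1.00866) = 35.2795805 u
Nuclear mass = 35.2795805 − 0.3200557 = 34.9595248 u ≈ 34.95952 u (to 5 decimal places)

34.95952 u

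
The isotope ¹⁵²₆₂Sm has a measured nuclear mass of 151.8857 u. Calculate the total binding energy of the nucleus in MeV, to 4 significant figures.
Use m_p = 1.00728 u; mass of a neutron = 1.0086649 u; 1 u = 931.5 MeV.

Z = 62, so N = A − Z = 152 − 62 = 90.
Σm = 62·m_p + 90·m_n = 62.45136 + 90.7798410 = 153.2312010 u
The mass defect is 153.2312010 − 151.8857 = 1.3455010 u.
Binding energy = Δm·c² = 1.3455010 × 931.5 MeV/u = 1253.33 MeV

1253 MeV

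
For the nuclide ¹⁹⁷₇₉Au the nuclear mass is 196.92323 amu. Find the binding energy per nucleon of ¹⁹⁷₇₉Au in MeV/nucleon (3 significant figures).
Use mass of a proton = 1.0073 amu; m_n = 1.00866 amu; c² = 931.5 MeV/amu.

Total constituent mass: 79 × 1.0073 + 118 × 1.00866 = 198.59858 amu
Δm = 198.59858 − 196.92323 = 1.67535 amu
Binding energy = Δm·c² = 1.67535 × 931.5 MeV/amu = 1560.59 MeV
BE/A = 1560.59 MeV / 197 = 7.922 MeV/nucleon

7.92 MeV/nucleon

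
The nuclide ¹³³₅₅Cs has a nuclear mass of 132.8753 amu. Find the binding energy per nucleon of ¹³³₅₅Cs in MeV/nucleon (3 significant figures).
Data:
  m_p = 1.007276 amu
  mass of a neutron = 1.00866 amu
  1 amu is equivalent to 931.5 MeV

8.41 MeV/nucleon

Total constituent mass: 55 × 1.007276 + 78 × 1.00866 = 134.075660 amu
The mass defect is 134.075660 − 132.8753 = 1.200360 amu.
E_B = 1.200360 × 931.5 = 1118.14 MeV
Per nucleon: 1118.14 / 133 = 8.407 MeV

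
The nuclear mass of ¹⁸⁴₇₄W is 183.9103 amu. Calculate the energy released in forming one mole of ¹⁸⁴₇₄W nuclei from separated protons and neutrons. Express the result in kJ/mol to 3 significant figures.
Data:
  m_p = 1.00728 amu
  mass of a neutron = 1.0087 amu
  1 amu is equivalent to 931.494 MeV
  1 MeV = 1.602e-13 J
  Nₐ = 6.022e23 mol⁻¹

Total constituent mass: 74 × 1.00728 + 110 × 1.0087 = 185.49572 amu
Δm = 185.49572 − 183.9103 = 1.58542 amu
Binding energy = Δm·c² = 1.58542 × 931.494 MeV/amu = 1476.81 MeV
Per nucleus in joules: 1476.81 MeV × 1.602e-13 J/MeV = 2.3658e-10 J
Per mole: 2.3658e-10 J × 6.022e23 mol⁻¹ = 1.4247e+14 J/mol

1.42e+11 kJ/mol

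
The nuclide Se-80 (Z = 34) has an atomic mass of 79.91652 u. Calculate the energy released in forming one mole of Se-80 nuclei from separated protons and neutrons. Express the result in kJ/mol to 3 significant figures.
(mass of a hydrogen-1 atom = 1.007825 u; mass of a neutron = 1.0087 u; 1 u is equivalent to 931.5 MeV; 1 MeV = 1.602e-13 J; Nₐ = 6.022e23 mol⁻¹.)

6.74e+10 kJ/mol

Mass of separated nucleons = 34(1.007825) + 46(1.0087) = 34.266050 + 46.4002 = 80.666250 u
Δm = 80.666250 − 79.91652 = 0.749730 u
Binding energy = Δm·c² = 0.749730 × 931.5 MeV/u = 698.373 MeV
Per nucleus in joules: 698.373 MeV × 1.602e-13 J/MeV = 1.1188e-10 J
Per mole: 1.1188e-10 J × 6.022e23 mol⁻¹ = 6.7374e+13 J/mol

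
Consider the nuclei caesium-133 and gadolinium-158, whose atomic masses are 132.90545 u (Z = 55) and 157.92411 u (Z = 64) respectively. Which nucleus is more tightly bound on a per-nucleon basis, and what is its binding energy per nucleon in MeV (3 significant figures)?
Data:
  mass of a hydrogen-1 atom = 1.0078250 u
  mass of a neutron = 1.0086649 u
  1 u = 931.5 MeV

caesium-133: Σm = 55(1.0078250) + 78(1.0086649) = 134.1062372 u; Δm = 1.2007872 u; E_B = 1118.5 MeV; E_B/A = 8.410 MeV
gadolinium-158: Σm = 64(1.0078250) + 94(1.0086649) = 159.3153006 u; Δm = 1.3911906 u; E_B = 1295.9 MeV; E_B/A = 8.202 MeV
caesium-133 has the higher binding energy per nucleon, so it is the more tightly bound nucleus.

caesium-133; 8.41 MeV/nucleon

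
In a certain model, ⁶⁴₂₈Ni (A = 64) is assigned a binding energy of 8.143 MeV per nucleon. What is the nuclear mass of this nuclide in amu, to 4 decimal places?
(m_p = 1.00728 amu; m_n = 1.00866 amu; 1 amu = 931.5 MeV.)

63.9561 amu

Total binding energy = 64 × 8.143 = 521.152 MeV
Mass defect = 521.152 MeV / (931.5 MeV/amu) = 0.559476 amu
Constituent mass = 28(1.00728) + 36(1.00866) = 64.51560 amu
Nuclear mass = 64.51560 − 0.559476 = 63.956124 amu ≈ 63.9561 amu (to 4 decimal places)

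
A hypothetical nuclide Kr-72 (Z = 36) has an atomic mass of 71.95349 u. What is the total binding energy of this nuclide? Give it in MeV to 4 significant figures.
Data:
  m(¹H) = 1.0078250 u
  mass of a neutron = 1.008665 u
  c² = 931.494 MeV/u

Mass of separated nucleons = 36(1.0078250) + 36(1.008665) = 36.2817000 + 36.311940 = 72.5936400 u
Δm = 72.5936400 − 71.95349 = 0.6401500 u
Binding energy = Δm·c² = 0.6401500 × 931.494 MeV/u = 596.296 MeV

596.3 MeV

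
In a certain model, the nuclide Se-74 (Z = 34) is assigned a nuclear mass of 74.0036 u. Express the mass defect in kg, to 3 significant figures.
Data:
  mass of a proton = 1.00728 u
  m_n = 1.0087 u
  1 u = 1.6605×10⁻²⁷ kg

9.83e-28 kg

The nucleus contains 34 protons and 74 − 34 = 40 neutrons.
Mass of separated nucleons = 34(1.00728) + 40(1.0087) = 34.24752 + 40.3480 = 74.59552 u
Δm = 74.59552 − 74.0036 = 0.59192 u
In SI units: 0.59192 u × 1.6605×10⁻²⁷ kg/u = 9.8288e-28 kg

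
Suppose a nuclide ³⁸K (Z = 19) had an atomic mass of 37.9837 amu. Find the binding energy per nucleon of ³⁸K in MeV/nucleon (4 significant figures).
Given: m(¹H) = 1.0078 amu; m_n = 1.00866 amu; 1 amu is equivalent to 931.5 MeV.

8.066 MeV/nucleon

With 19 protons and 19 neutrons (A = 38):
Total constituent mass: 19 × 1.0078 + 19 × 1.00866 = 38.31274 amu
The mass defect is 38.31274 − 37.9837 = 0.32904 amu.
Binding energy = Δm·c² = 0.32904 × 931.5 MeV/amu = 306.501 MeV
Per nucleon: 306.501 / 38 = 8.066 MeV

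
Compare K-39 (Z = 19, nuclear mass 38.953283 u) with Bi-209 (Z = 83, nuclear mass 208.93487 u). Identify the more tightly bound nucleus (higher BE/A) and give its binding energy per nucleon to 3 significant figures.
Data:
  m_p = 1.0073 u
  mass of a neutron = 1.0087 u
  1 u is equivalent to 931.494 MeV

K-39: Σm = 19(1.0073) + 20(1.0087) = 39.3127 u; Δm = 0.359417 u; E_B = 334.79 MeV; E_B/A = 8.584 MeV
Bi-209: Σm = 83(1.0073) + 126(1.0087) = 210.7021 u; Δm = 1.76723 u; E_B = 1646.16 MeV; E_B/A = 7.876 MeV
K-39 has the higher binding energy per nucleon, so it is the more tightly bound nucleus.

K-39; 8.58 MeV/nucleon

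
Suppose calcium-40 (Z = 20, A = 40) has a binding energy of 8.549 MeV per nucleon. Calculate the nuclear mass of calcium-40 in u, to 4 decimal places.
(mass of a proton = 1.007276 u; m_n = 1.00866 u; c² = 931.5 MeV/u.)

Total binding energy = 40 × 8.549 = 341.960 MeV
Mass defect = 341.960 MeV / (931.5 MeV/u) = 0.367107 u
Constituent mass = 20(1.007276) + 20(1.00866) = 40.318720 u
Nuclear mass = 40.318720 − 0.367107 = 39.951613 u ≈ 39.9516 u (to 4 decimal places)

39.9516 u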